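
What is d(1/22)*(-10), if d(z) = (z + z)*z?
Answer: -5/121 ≈ -0.041322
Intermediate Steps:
d(z) = 2*z² (d(z) = (2*z)*z = 2*z²)
d(1/22)*(-10) = (2*(1/22)²)*(-10) = (2*(1/484))*(-10) = (1/242)*(-10) = -5/121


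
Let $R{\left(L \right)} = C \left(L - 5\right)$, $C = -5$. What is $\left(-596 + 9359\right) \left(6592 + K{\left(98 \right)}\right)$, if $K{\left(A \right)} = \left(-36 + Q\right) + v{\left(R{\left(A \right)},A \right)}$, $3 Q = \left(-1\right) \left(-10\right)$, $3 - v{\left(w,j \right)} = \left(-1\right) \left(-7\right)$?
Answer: $57444386$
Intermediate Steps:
$R{\left(L \right)} = 25 - 5 L$ ($R{\left(L \right)} = - 5 \left(L - 5\right) = - 5 \left(-5 + L\right) = 25 - 5 L$)
$v{\left(w,j \right)} = -4$ ($v{\left(w,j \right)} = 3 - \left(-1\right) \left(-7\right) = 3 - 7 = -4$)
$Q = \frac{10}{3}$ ($Q = \frac{\left(-1\right) \left(-10\right)}{3} = \frac{1}{3} \cdot 10 = \frac{10}{3} \approx 3.3333$)
$K{\left(A \right)} = - \frac{110}{3}$ ($K{\left(A \right)} = \left(-36 + \frac{10}{3}\right) - 4 = - \frac{98}{3} - 4 = - \frac{110}{3}$)
$\left(-596 + 9359\right) \left(6592 + K{\left(98 \right)}\right) = \left(-596 + 9359\right) \left(6592 - \frac{110}{3}\right) = 8763 \cdot \frac{19666}{3} = 57444386$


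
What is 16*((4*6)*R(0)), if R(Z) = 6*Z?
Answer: 0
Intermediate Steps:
16*((4*6)*R(0)) = 16*((4*6)*(6*0)) = 16*(24*0) = 16*0 = 0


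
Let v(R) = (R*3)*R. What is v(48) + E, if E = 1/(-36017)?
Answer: 248949503/36017 ≈ 6912.0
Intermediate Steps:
v(R) = 3*R² (v(R) = (3*R)*R = 3*R²)
E = -1/36017 ≈ -2.7765e-5
v(48) + E = 3*48² - 1/36017 = 3*2304 - 1/36017 = 6912 - 1/36017 = 248949503/36017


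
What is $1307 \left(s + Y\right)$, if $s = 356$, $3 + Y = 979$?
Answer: $1740924$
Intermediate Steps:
$Y = 976$ ($Y = -3 + 979 = 976$)
$1307 \left(s + Y\right) = 1307 \left(356 + 976\right) = 1307 \cdot 1332 = 1740924$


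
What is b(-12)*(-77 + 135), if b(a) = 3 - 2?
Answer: 58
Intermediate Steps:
b(a) = 1
b(-12)*(-77 + 135) = 1*(-77 + 135) = 1*58 = 58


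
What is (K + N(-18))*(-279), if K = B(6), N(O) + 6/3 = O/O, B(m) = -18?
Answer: 5301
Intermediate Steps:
N(O) = -1 (N(O) = -2 + O/O = -2 + 1 = -1)
K = -18
(K + N(-18))*(-279) = (-18 - 1)*(-279) = -19*(-279) = 5301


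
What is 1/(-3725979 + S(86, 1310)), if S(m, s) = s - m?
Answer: -1/3724755 ≈ -2.6847e-7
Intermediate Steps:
1/(-3725979 + S(86, 1310)) = 1/(-3725979 + (1310 - 1*86)) = 1/(-3725979 + (1310 - 86)) = 1/(-3725979 + 1224) = 1/(-3724755) = -1/3724755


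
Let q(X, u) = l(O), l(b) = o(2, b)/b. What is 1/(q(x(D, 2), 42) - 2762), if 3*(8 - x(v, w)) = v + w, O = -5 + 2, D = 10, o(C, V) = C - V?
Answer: -3/8291 ≈ -0.00036184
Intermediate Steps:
O = -3
l(b) = (2 - b)/b
x(v, w) = 8 - v/3 - w/3 (x(v, w) = 8 - (v + w)/3 = 8 + (-v/3 - w/3) = 8 - v/3 - w/3)
q(X, u) = -5/3 (q(X, u) = (2 - 1*(-3))/(-3) = -(2 + 3)/3 = -⅓*5 = -5/3)
1/(q(x(D, 2), 42) - 2762) = 1/(-5/3 - 2762) = 1/(-8291/3) = -3/8291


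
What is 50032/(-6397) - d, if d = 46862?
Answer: -299826246/6397 ≈ -46870.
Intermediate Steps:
50032/(-6397) - d = 50032/(-6397) - 1*46862 = 50032*(-1/6397) - 46862 = -50032/6397 - 46862 = -299826246/6397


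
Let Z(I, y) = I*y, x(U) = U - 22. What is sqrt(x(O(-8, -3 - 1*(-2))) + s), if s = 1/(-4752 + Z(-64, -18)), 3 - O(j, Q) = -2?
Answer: 7*I*sqrt(1249)/60 ≈ 4.1231*I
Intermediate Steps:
O(j, Q) = 5 (O(j, Q) = 3 - 1*(-2) = 3 + 2 = 5)
x(U) = -22 + U
s = -1/3600 (s = 1/(-4752 - 64*(-18)) = 1/(-4752 + 1152) = 1/(-3600) = -1/3600 ≈ -0.00027778)
sqrt(x(O(-8, -3 - 1*(-2))) + s) = sqrt((-22 + 5) - 1/3600) = sqrt(-17 - 1/3600) = sqrt(-61201/3600) = 7*I*sqrt(1249)/60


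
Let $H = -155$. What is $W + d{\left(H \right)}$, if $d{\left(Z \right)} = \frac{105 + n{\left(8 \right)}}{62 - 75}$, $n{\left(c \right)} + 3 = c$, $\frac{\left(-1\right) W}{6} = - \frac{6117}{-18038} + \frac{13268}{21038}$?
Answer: $- \frac{17612138495}{1233321193} \approx -14.28$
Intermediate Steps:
$W = - \frac{552026445}{94870861}$ ($W = - 6 \left(- \frac{6117}{-18038} + \frac{13268}{21038}\right) = - 6 \left(\left(-6117\right) \left(- \frac{1}{18038}\right) + 13268 \cdot \frac{1}{21038}\right) = - 6 \left(\frac{6117}{18038} + \frac{6634}{10519}\right) = \left(-6\right) \frac{184008815}{189741722} = - \frac{552026445}{94870861} \approx -5.8187$)
$n{\left(c \right)} = -3 + c$
$d{\left(Z \right)} = - \frac{110}{13}$ ($d{\left(Z \right)} = \frac{105 + \left(-3 + 8\right)}{62 - 75} = \frac{105 + 5}{-13} = 110 \left(- \frac{1}{13}\right) = - \frac{110}{13}$)
$W + d{\left(H \right)} = - \frac{552026445}{94870861} - \frac{110}{13} = - \frac{17612138495}{1233321193}$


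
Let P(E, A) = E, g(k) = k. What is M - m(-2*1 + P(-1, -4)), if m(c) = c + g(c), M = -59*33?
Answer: -1941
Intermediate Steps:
M = -1947
m(c) = 2*c (m(c) = c + c = 2*c)
M - m(-2*1 + P(-1, -4)) = -1947 - 2*(-2*1 - 1) = -1947 - 2*(-2 - 1) = -1947 - 2*(-3) = -1947 - 1*(-6) = -1947 + 6 = -1941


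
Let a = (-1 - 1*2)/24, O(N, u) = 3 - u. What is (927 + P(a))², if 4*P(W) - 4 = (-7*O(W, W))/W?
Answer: 15108769/16 ≈ 9.4430e+5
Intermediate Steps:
a = -⅛ (a = (-1 - 2)*(1/24) = -3*1/24 = -⅛ ≈ -0.12500)
P(W) = 1 + (-21 + 7*W)/(4*W) (P(W) = 1 + ((-7*(3 - W))/W)/4 = 1 + ((-21 + 7*W)/W)/4 = 1 + (-21 + 7*W)/(4*W))
(927 + P(a))² = (927 + (-21 + 11*(-⅛))/(4*(-⅛)))² = (927 + (¼)*(-8)*(-21 - 11/8))² = (927 + (¼)*(-8)*(-179/8))² = (927 + 179/4)² = (3887/4)² = 15108769/16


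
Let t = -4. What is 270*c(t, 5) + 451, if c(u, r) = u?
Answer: -629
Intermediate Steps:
270*c(t, 5) + 451 = 270*(-4) + 451 = -1080 + 451 = -629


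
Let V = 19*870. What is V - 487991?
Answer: -471461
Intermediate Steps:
V = 16530
V - 487991 = 16530 - 487991 = -471461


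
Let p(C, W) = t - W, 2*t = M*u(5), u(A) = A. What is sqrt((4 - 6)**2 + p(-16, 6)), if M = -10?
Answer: 3*I*sqrt(3) ≈ 5.1962*I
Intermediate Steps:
t = -25 (t = (-10*5)/2 = (1/2)*(-50) = -25)
p(C, W) = -25 - W
sqrt((4 - 6)**2 + p(-16, 6)) = sqrt((4 - 6)**2 + (-25 - 1*6)) = sqrt((-2)**2 + (-25 - 6)) = sqrt(4 - 31) = sqrt(-27) = 3*I*sqrt(3)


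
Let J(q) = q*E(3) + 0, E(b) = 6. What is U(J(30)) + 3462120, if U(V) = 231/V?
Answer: 207727277/60 ≈ 3.4621e+6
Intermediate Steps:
J(q) = 6*q (J(q) = q*6 + 0 = 6*q + 0 = 6*q)
U(J(30)) + 3462120 = 231/((6*30)) + 3462120 = 231/180 + 3462120 = 231*(1/180) + 3462120 = 77/60 + 3462120 = 207727277/60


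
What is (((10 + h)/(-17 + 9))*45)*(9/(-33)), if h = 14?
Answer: 405/11 ≈ 36.818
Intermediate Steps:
(((10 + h)/(-17 + 9))*45)*(9/(-33)) = (((10 + 14)/(-17 + 9))*45)*(9/(-33)) = ((24/(-8))*45)*(9*(-1/33)) = ((24*(-1/8))*45)*(-3/11) = -3*45*(-3/11) = -135*(-3/11) = 405/11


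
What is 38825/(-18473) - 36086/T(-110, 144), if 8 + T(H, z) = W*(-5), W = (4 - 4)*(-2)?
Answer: 333153039/73892 ≈ 4508.6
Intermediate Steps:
W = 0 (W = 0*(-2) = 0)
T(H, z) = -8 (T(H, z) = -8 + 0*(-5) = -8 + 0 = -8)
38825/(-18473) - 36086/T(-110, 144) = 38825/(-18473) - 36086/(-8) = 38825*(-1/18473) - 36086*(-1/8) = -38825/18473 + 18043/4 = 333153039/73892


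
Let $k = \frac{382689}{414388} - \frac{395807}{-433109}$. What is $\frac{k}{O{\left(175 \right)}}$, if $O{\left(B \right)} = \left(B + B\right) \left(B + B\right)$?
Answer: $\frac{47109103031}{3140815515110000} \approx 1.4999 \cdot 10^{-5}$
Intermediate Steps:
$O{\left(B \right)} = 4 B^{2}$ ($O{\left(B \right)} = 2 B 2 B = 4 B^{2}$)
$k = \frac{329763721217}{179475172292}$ ($k = 382689 \cdot \frac{1}{414388} - - \frac{395807}{433109} = \frac{382689}{414388} + \frac{395807}{433109} = \frac{329763721217}{179475172292} \approx 1.8374$)
$\frac{k}{O{\left(175 \right)}} = \frac{329763721217}{179475172292 \cdot 4 \cdot 175^{2}} = \frac{329763721217}{179475172292 \cdot 4 \cdot 30625} = \frac{329763721217}{179475172292 \cdot 122500} = \frac{329763721217}{179475172292} \cdot \frac{1}{122500} = \frac{47109103031}{3140815515110000}$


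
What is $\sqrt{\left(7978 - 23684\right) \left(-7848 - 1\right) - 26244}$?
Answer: $5 \sqrt{4930006} \approx 11102.0$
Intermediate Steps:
$\sqrt{\left(7978 - 23684\right) \left(-7848 - 1\right) - 26244} = \sqrt{\left(-15706\right) \left(-7849\right) - 26244} = \sqrt{123276394 - 26244} = \sqrt{123250150} = 5 \sqrt{4930006}$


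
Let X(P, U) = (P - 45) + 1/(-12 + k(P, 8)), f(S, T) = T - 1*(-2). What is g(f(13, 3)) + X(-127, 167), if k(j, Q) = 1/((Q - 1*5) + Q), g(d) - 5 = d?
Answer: -21233/131 ≈ -162.08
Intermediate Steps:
f(S, T) = 2 + T (f(S, T) = T + 2 = 2 + T)
g(d) = 5 + d
k(j, Q) = 1/(-5 + 2*Q) (k(j, Q) = 1/((Q - 5) + Q) = 1/((-5 + Q) + Q) = 1/(-5 + 2*Q))
X(P, U) = -5906/131 + P (X(P, U) = (P - 45) + 1/(-12 + 1/(-5 + 2*8)) = (-45 + P) + 1/(-12 + 1/(-5 + 16)) = (-45 + P) + 1/(-12 + 1/11) = (-45 + P) + 1/(-131/11) = (-45 + P) - 11/131 = -5906/131 + P)
g(f(13, 3)) + X(-127, 167) = (5 + (2 + 3)) + (-5906/131 - 127) = (5 + 5) - 22543/131 = 10 - 22543/131 = -21233/131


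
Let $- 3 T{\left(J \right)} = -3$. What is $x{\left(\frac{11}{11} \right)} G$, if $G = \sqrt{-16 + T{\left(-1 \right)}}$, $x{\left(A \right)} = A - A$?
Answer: $0$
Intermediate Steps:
$T{\left(J \right)} = 1$ ($T{\left(J \right)} = \left(- \frac{1}{3}\right) \left(-3\right) = 1$)
$x{\left(A \right)} = 0$
$G = i \sqrt{15}$ ($G = \sqrt{-16 + 1} = \sqrt{-15} = i \sqrt{15} \approx 3.873 i$)
$x{\left(\frac{11}{11} \right)} G = 0 i \sqrt{15} = 0$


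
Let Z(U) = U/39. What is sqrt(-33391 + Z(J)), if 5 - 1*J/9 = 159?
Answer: I*sqrt(5649085)/13 ≈ 182.83*I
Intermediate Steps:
J = -1386 (J = 45 - 9*159 = 45 - 1431 = -1386)
Z(U) = U/39 (Z(U) = U*(1/39) = U/39)
sqrt(-33391 + Z(J)) = sqrt(-33391 + (1/39)*(-1386)) = sqrt(-33391 - 462/13) = sqrt(-434545/13) = I*sqrt(5649085)/13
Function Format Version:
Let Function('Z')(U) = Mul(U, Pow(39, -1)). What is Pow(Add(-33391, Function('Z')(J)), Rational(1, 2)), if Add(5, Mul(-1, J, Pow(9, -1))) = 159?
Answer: Mul(Rational(1, 13), I, Pow(5649085, Rational(1, 2))) ≈ Mul(182.83, I)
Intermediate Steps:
J = -1386 (J = Add(45, Mul(-9, 159)) = Add(45, -1431) = -1386)
Function('Z')(U) = Mul(Rational(1, 39), U) (Function('Z')(U) = Mul(U, Rational(1, 39)) = Mul(Rational(1, 39), U))
Pow(Add(-33391, Function('Z')(J)), Rational(1, 2)) = Pow(Add(-33391, Mul(Rational(1, 39), -1386)), Rational(1, 2)) = Pow(Add(-33391, Rational(-462, 13)), Rational(1, 2)) = Pow(Rational(-434545, 13), Rational(1, 2)) = Mul(Rational(1, 13), I, Pow(5649085, Rational(1, 2)))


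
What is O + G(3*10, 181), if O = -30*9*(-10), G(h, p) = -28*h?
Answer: 1860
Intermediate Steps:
O = 2700 (O = -270*(-10) = 2700)
O + G(3*10, 181) = 2700 - 84*10 = 2700 - 28*30 = 2700 - 840 = 1860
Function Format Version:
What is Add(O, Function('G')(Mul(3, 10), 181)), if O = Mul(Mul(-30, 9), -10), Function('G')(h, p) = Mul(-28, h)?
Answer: 1860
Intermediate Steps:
O = 2700 (O = Mul(-270, -10) = 2700)
Add(O, Function('G')(Mul(3, 10), 181)) = Add(2700, Mul(-28, Mul(3, 10))) = Add(2700, Mul(-28, 30)) = Add(2700, -840) = 1860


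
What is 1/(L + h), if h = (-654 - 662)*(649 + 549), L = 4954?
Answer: -1/1571614 ≈ -6.3629e-7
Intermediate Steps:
h = -1576568 (h = -1316*1198 = -1576568)
1/(L + h) = 1/(4954 - 1576568) = 1/(-1571614) = -1/1571614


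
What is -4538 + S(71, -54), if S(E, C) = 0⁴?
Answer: -4538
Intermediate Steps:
S(E, C) = 0
-4538 + S(71, -54) = -4538 + 0 = -4538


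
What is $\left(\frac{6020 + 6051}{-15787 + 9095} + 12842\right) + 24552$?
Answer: $\frac{250228577}{6692} \approx 37392.0$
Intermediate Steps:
$\left(\frac{6020 + 6051}{-15787 + 9095} + 12842\right) + 24552 = \left(\frac{12071}{-6692} + 12842\right) + 24552 = \left(12071 \left(- \frac{1}{6692}\right) + 12842\right) + 24552 = \left(- \frac{12071}{6692} + 12842\right) + 24552 = \frac{85926593}{6692} + 24552 = \frac{250228577}{6692}$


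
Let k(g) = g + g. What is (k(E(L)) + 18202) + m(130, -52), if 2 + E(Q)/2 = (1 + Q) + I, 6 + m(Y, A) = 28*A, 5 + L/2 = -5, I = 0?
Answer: 16656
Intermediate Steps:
L = -20 (L = -10 + 2*(-5) = -10 - 10 = -20)
m(Y, A) = -6 + 28*A
E(Q) = -2 + 2*Q (E(Q) = -4 + 2*((1 + Q) + 0) = -4 + 2*(1 + Q) = -4 + (2 + 2*Q) = -2 + 2*Q)
k(g) = 2*g
(k(E(L)) + 18202) + m(130, -52) = (2*(-2 + 2*(-20)) + 18202) + (-6 + 28*(-52)) = (2*(-2 - 40) + 18202) + (-6 - 1456) = (2*(-42) + 18202) - 1462 = (-84 + 18202) - 1462 = 18118 - 1462 = 16656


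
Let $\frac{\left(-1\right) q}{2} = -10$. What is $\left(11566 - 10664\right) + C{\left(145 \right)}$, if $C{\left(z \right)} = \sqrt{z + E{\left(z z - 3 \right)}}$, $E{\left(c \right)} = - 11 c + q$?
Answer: $902 + i \sqrt{231077} \approx 902.0 + 480.7 i$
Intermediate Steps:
$q = 20$ ($q = \left(-2\right) \left(-10\right) = 20$)
$E{\left(c \right)} = 20 - 11 c$ ($E{\left(c \right)} = - 11 c + 20 = 20 - 11 c$)
$C{\left(z \right)} = \sqrt{53 + z - 11 z^{2}}$ ($C{\left(z \right)} = \sqrt{z - \left(-20 + 11 \left(z z - 3\right)\right)} = \sqrt{z - \left(-20 + 11 \left(z^{2} - 3\right)\right)} = \sqrt{z - \left(-20 + 11 \left(-3 + z^{2}\right)\right)} = \sqrt{z + \left(20 - \left(-33 + 11 z^{2}\right)\right)} = \sqrt{z - \left(-53 + 11 z^{2}\right)} = \sqrt{53 + z - 11 z^{2}}$)
$\left(11566 - 10664\right) + C{\left(145 \right)} = \left(11566 - 10664\right) + \sqrt{53 + 145 - 11 \cdot 145^{2}} = 902 + \sqrt{53 + 145 - 231275} = 902 + \sqrt{-231077} = 902 + i \sqrt{231077}$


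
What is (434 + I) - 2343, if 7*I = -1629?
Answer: -14992/7 ≈ -2141.7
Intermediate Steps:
I = -1629/7 (I = (1/7)*(-1629) = -1629/7 ≈ -232.71)
(434 + I) - 2343 = (434 - 1629/7) - 2343 = 1409/7 - 2343 = -14992/7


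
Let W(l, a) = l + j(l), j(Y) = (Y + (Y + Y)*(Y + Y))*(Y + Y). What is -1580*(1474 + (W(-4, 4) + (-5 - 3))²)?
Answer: -384790040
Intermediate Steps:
j(Y) = 2*Y*(Y + 4*Y²) (j(Y) = (Y + (2*Y)*(2*Y))*(2*Y) = (Y + 4*Y²)*(2*Y) = 2*Y*(Y + 4*Y²))
W(l, a) = l + l²*(2 + 8*l)
-1580*(1474 + (W(-4, 4) + (-5 - 3))²) = -1580*(1474 + (-4*(1 + 2*(-4)*(1 + 4*(-4))) + (-5 - 3))²) = -1580*(1474 + (-4*(1 + 2*(-4)*(1 - 16)) - 8)²) = -1580*(1474 + (-4*(1 + 2*(-4)*(-15)) - 8)²) = -1580*(1474 + (-4*(1 + 120) - 8)²) = -1580*(1474 + (-4*121 - 8)²) = -1580*(1474 + (-484 - 8)²) = -1580*(1474 + (-492)²) = -1580*(1474 + 242064) = -1580*243538 = -384790040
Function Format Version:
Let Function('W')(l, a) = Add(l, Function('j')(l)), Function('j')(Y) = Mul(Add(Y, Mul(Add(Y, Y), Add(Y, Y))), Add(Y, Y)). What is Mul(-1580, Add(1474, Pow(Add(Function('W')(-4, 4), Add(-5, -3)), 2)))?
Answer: -384790040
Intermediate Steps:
Function('j')(Y) = Mul(2, Y, Add(Y, Mul(4, Pow(Y, 2)))) (Function('j')(Y) = Mul(Add(Y, Mul(Mul(2, Y), Mul(2, Y))), Mul(2, Y)) = Mul(Add(Y, Mul(4, Pow(Y, 2))), Mul(2, Y)) = Mul(2, Y, Add(Y, Mul(4, Pow(Y, 2)))))
Function('W')(l, a) = Add(l, Mul(Pow(l, 2), Add(2, Mul(8, l))))
Mul(-1580, Add(1474, Pow(Add(Function('W')(-4, 4), Add(-5, -3)), 2))) = Mul(-1580, Add(1474, Pow(Add(Mul(-4, Add(1, Mul(2, -4, Add(1, Mul(4, -4))))), Add(-5, -3)), 2))) = Mul(-1580, Add(1474, Pow(Add(Mul(-4, Add(1, Mul(2, -4, Add(1, -16)))), -8), 2))) = Mul(-1580, Add(1474, Pow(Add(Mul(-4, Add(1, Mul(2, -4, -15))), -8), 2))) = Mul(-1580, Add(1474, Pow(Add(Mul(-4, Add(1, 120)), -8), 2))) = Mul(-1580, Add(1474, Pow(Add(Mul(-4, 121), -8), 2))) = Mul(-1580, Add(1474, Pow(Add(-484, -8), 2))) = Mul(-1580, Add(1474, Pow(-492, 2))) = Mul(-1580, Add(1474, 242064)) = Mul(-1580, 243538) = -384790040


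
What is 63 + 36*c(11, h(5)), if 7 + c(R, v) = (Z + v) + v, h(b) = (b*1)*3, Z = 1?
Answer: 927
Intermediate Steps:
h(b) = 3*b (h(b) = b*3 = 3*b)
c(R, v) = -6 + 2*v (c(R, v) = -7 + ((1 + v) + v) = -7 + (1 + 2*v) = -6 + 2*v)
63 + 36*c(11, h(5)) = 63 + 36*(-6 + 2*(3*5)) = 63 + 36*(-6 + 2*15) = 63 + 36*(-6 + 30) = 63 + 36*24 = 63 + 864 = 927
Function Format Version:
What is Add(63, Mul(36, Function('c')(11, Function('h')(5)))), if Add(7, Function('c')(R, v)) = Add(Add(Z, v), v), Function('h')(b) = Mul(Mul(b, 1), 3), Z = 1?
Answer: 927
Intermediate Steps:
Function('h')(b) = Mul(3, b) (Function('h')(b) = Mul(b, 3) = Mul(3, b))
Function('c')(R, v) = Add(-6, Mul(2, v)) (Function('c')(R, v) = Add(-7, Add(Add(1, v), v)) = Add(-7, Add(1, Mul(2, v))) = Add(-6, Mul(2, v)))
Add(63, Mul(36, Function('c')(11, Function('h')(5)))) = Add(63, Mul(36, Add(-6, Mul(2, Mul(3, 5))))) = Add(63, Mul(36, Add(-6, Mul(2, 15)))) = Add(63, Mul(36, Add(-6, 30))) = Add(63, Mul(36, 24)) = Add(63, 864) = 927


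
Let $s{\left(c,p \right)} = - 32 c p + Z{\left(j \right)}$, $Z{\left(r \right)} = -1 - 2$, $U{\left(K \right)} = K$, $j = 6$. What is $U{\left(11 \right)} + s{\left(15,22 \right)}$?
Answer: $-10552$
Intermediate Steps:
$Z{\left(r \right)} = -3$ ($Z{\left(r \right)} = -1 - 2 = -3$)
$s{\left(c,p \right)} = -3 - 32 c p$ ($s{\left(c,p \right)} = - 32 c p - 3 = -3 - 32 c p$)
$U{\left(11 \right)} + s{\left(15,22 \right)} = 11 - \left(3 + 480 \cdot 22\right) = 11 - 10563 = -10552$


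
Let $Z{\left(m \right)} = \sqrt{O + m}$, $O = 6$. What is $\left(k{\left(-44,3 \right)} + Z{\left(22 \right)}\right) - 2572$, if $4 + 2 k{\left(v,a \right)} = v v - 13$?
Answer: $- \frac{3225}{2} + 2 \sqrt{7} \approx -1607.2$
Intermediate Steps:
$k{\left(v,a \right)} = - \frac{17}{2} + \frac{v^{2}}{2}$ ($k{\left(v,a \right)} = -2 + \frac{v v - 13}{2} = -2 + \frac{v^{2} - 13}{2} = -2 + \frac{-13 + v^{2}}{2} = -2 + \left(- \frac{13}{2} + \frac{v^{2}}{2}\right) = - \frac{17}{2} + \frac{v^{2}}{2}$)
$Z{\left(m \right)} = \sqrt{6 + m}$
$\left(k{\left(-44,3 \right)} + Z{\left(22 \right)}\right) - 2572 = \left(\left(- \frac{17}{2} + \frac{\left(-44\right)^{2}}{2}\right) + \sqrt{6 + 22}\right) - 2572 = \left(\left(- \frac{17}{2} + \frac{1}{2} \cdot 1936\right) + \sqrt{28}\right) - 2572 = \left(\left(- \frac{17}{2} + 968\right) + 2 \sqrt{7}\right) - 2572 = \left(\frac{1919}{2} + 2 \sqrt{7}\right) - 2572 = - \frac{3225}{2} + 2 \sqrt{7}$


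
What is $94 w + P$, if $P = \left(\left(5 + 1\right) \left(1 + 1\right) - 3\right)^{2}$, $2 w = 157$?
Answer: $7460$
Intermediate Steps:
$w = \frac{157}{2}$ ($w = \frac{1}{2} \cdot 157 = \frac{157}{2} \approx 78.5$)
$P = 81$ ($P = \left(6 \cdot 2 - 3\right)^{2} = \left(12 - 3\right)^{2} = 9^{2} = 81$)
$94 w + P = 94 \cdot \frac{157}{2} + 81 = 7379 + 81 = 7460$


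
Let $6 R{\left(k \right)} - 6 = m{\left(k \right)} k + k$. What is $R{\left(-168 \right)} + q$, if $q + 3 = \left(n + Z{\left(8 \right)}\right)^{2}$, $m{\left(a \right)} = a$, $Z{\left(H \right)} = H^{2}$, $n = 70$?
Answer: $22630$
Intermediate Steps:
$q = 17953$ ($q = -3 + \left(70 + 8^{2}\right)^{2} = -3 + \left(70 + 64\right)^{2} = -3 + 134^{2} = -3 + 17956 = 17953$)
$R{\left(k \right)} = 1 + \frac{k}{6} + \frac{k^{2}}{6}$ ($R{\left(k \right)} = 1 + \frac{k k + k}{6} = 1 + \frac{k^{2} + k}{6} = 1 + \frac{k + k^{2}}{6} = 1 + \left(\frac{k}{6} + \frac{k^{2}}{6}\right) = 1 + \frac{k}{6} + \frac{k^{2}}{6}$)
$R{\left(-168 \right)} + q = \left(1 + \frac{1}{6} \left(-168\right) + \frac{\left(-168\right)^{2}}{6}\right) + 17953 = \left(1 - 28 + \frac{1}{6} \cdot 28224\right) + 17953 = \left(1 - 28 + 4704\right) + 17953 = 4677 + 17953 = 22630$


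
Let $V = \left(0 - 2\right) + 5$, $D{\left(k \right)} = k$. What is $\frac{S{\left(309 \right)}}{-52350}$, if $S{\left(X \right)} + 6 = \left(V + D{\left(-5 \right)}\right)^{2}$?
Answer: $\frac{1}{26175} \approx 3.8204 \cdot 10^{-5}$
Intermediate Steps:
$V = 3$ ($V = \left(0 - 2\right) + 5 = -2 + 5 = 3$)
$S{\left(X \right)} = -2$ ($S{\left(X \right)} = -6 + \left(3 - 5\right)^{2} = -6 + \left(-2\right)^{2} = -6 + 4 = -2$)
$\frac{S{\left(309 \right)}}{-52350} = - \frac{2}{-52350} = \left(-2\right) \left(- \frac{1}{52350}\right) = \frac{1}{26175}$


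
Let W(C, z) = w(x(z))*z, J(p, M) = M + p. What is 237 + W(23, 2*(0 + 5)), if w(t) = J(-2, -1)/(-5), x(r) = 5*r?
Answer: 243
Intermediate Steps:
w(t) = 3/5 (w(t) = (-1 - 2)/(-5) = -3*(-1/5) = 3/5)
W(C, z) = 3*z/5
237 + W(23, 2*(0 + 5)) = 237 + 3*(2*(0 + 5))/5 = 237 + 3*(2*5)/5 = 237 + (3/5)*10 = 237 + 6 = 243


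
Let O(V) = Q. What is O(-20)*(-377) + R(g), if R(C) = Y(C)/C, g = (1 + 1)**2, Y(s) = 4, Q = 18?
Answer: -6785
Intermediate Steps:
O(V) = 18
g = 4 (g = 2**2 = 4)
R(C) = 4/C
O(-20)*(-377) + R(g) = 18*(-377) + 4/4 = -6786 + 4*(1/4) = -6786 + 1 = -6785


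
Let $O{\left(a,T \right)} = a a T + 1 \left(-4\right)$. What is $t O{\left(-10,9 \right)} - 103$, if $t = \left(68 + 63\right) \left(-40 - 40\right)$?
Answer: $-9390183$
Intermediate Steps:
$O{\left(a,T \right)} = -4 + T a^{2}$ ($O{\left(a,T \right)} = a^{2} T - 4 = T a^{2} - 4 = -4 + T a^{2}$)
$t = -10480$ ($t = 131 \left(-80\right) = -10480$)
$t O{\left(-10,9 \right)} - 103 = - 10480 \left(-4 + 9 \left(-10\right)^{2}\right) - 103 = - 10480 \left(-4 + 9 \cdot 100\right) - 103 = - 10480 \left(-4 + 900\right) - 103 = \left(-10480\right) 896 - 103 = -9390080 - 103 = -9390183$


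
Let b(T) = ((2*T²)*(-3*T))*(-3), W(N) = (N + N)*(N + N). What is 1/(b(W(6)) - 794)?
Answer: 1/53746918 ≈ 1.8606e-8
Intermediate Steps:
W(N) = 4*N² (W(N) = (2*N)*(2*N) = 4*N²)
b(T) = 18*T³ (b(T) = -6*T³*(-3) = 18*T³)
1/(b(W(6)) - 794) = 1/(18*(4*6²)³ - 794) = 1/(18*(4*36)³ - 794) = 1/(18*144³ - 794) = 1/(18*2985984 - 794) = 1/(53747712 - 794) = 1/53746918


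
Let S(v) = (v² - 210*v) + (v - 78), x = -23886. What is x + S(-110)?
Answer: 11126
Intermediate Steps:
S(v) = -78 + v² - 209*v (S(v) = (v² - 210*v) + (-78 + v) = -78 + v² - 209*v)
x + S(-110) = -23886 + (-78 + (-110)² - 209*(-110)) = -23886 + (-78 + 12100 + 22990) = -23886 + 35012 = 11126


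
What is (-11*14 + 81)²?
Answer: 5329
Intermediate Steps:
(-11*14 + 81)² = (-154 + 81)² = (-73)² = 5329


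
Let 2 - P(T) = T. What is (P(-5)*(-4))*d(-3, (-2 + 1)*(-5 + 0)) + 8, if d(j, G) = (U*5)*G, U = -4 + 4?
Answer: 8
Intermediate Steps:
U = 0
P(T) = 2 - T
d(j, G) = 0 (d(j, G) = (0*5)*G = 0*G = 0)
(P(-5)*(-4))*d(-3, (-2 + 1)*(-5 + 0)) + 8 = ((2 - 1*(-5))*(-4))*0 + 8 = ((2 + 5)*(-4))*0 + 8 = (7*(-4))*0 + 8 = -28*0 + 8 = 0 + 8 = 8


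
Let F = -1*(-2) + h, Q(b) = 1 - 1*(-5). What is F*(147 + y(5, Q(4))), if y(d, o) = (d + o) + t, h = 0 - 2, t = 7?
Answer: 0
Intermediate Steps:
h = -2
Q(b) = 6 (Q(b) = 1 + 5 = 6)
y(d, o) = 7 + d + o (y(d, o) = (d + o) + 7 = 7 + d + o)
F = 0 (F = -1*(-2) - 2 = 2 - 2 = 0)
F*(147 + y(5, Q(4))) = 0*(147 + (7 + 5 + 6)) = 0*(147 + 18) = 0*165 = 0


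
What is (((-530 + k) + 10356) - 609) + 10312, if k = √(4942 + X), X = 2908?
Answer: 19529 + 5*√314 ≈ 19618.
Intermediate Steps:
k = 5*√314 (k = √(4942 + 2908) = √7850 = 5*√314 ≈ 88.600)
(((-530 + k) + 10356) - 609) + 10312 = (((-530 + 5*√314) + 10356) - 609) + 10312 = ((9826 + 5*√314) - 609) + 10312 = (9217 + 5*√314) + 10312 = 19529 + 5*√314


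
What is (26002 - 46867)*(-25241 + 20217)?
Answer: 104825760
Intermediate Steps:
(26002 - 46867)*(-25241 + 20217) = -20865*(-5024) = 104825760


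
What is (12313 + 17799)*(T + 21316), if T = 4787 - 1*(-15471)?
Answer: 1251876288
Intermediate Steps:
T = 20258 (T = 4787 + 15471 = 20258)
(12313 + 17799)*(T + 21316) = (12313 + 17799)*(20258 + 21316) = 30112*41574 = 1251876288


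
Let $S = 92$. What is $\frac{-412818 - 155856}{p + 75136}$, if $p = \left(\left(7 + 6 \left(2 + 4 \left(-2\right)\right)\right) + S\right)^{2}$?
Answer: $- \frac{568674}{79105} \approx -7.1889$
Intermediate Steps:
$p = 3969$ ($p = \left(\left(7 + 6 \left(2 + 4 \left(-2\right)\right)\right) + 92\right)^{2} = \left(\left(7 + 6 \left(2 - 8\right)\right) + 92\right)^{2} = \left(\left(7 + 6 \left(-6\right)\right) + 92\right)^{2} = \left(\left(7 - 36\right) + 92\right)^{2} = \left(-29 + 92\right)^{2} = 63^{2} = 3969$)
$\frac{-412818 - 155856}{p + 75136} = \frac{-412818 - 155856}{3969 + 75136} = - \frac{568674}{79105}$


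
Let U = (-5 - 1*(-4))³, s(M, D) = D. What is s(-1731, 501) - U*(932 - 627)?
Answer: 806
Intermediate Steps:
U = -1 (U = (-5 + 4)³ = (-1)³ = -1)
s(-1731, 501) - U*(932 - 627) = 501 - (-1)*(932 - 627) = 501 - (-1)*305 = 501 - 1*(-305) = 501 + 305 = 806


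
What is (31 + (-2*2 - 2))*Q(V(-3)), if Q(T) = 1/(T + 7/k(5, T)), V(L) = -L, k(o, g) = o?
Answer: 125/22 ≈ 5.6818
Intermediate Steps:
Q(T) = 1/(7/5 + T) (Q(T) = 1/(T + 7/5) = 1/(7/5 + T))
(31 + (-2*2 - 2))*Q(V(-3)) = (31 + (-2*2 - 2))*(5/(7 + 5*(-1*(-3)))) = (31 + (-4 - 2))*(5/(7 + 5*3)) = (31 - 6)*(5/(7 + 15)) = 25*(5/22) = 125/22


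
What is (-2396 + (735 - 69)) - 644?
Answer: -2374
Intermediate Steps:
(-2396 + (735 - 69)) - 644 = (-2396 + 666) - 644 = -1730 - 644 = -2374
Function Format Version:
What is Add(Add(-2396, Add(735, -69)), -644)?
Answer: -2374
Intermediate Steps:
Add(Add(-2396, Add(735, -69)), -644) = Add(Add(-2396, 666), -644) = Add(-1730, -644) = -2374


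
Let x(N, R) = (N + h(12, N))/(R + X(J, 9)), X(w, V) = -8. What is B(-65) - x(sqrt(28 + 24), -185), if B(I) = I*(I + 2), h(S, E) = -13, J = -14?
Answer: 790322/193 + 2*sqrt(13)/193 ≈ 4095.0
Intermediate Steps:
x(N, R) = (-13 + N)/(-8 + R) (x(N, R) = (N - 13)/(R - 8) = (-13 + N)/(-8 + R))
B(I) = I*(2 + I)
B(-65) - x(sqrt(28 + 24), -185) = -65*(2 - 65) - (-13 + sqrt(28 + 24))/(-8 - 185) = -65*(-63) - (-13 + sqrt(52))/(-193) = 4095 - (-1)*(-13 + 2*sqrt(13))/193 = 4095 - (13/193 - 2*sqrt(13)/193) = 4095 + (-13/193 + 2*sqrt(13)/193) = 790322/193 + 2*sqrt(13)/193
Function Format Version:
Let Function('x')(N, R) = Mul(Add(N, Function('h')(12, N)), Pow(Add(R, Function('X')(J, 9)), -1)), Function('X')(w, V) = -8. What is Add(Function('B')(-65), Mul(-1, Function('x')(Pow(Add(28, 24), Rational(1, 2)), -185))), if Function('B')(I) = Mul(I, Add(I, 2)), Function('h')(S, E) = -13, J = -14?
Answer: Add(Rational(790322, 193), Mul(Rational(2, 193), Pow(13, Rational(1, 2)))) ≈ 4095.0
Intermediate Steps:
Function('x')(N, R) = Mul(Pow(Add(-8, R), -1), Add(-13, N)) (Function('x')(N, R) = Mul(Add(N, -13), Pow(Add(R, -8), -1)) = Mul(Add(-13, N), Pow(Add(-8, R), -1)) = Mul(Pow(Add(-8, R), -1), Add(-13, N)))
Function('B')(I) = Mul(I, Add(2, I))
Add(Function('B')(-65), Mul(-1, Function('x')(Pow(Add(28, 24), Rational(1, 2)), -185))) = Add(Mul(-65, Add(2, -65)), Mul(-1, Mul(Pow(Add(-8, -185), -1), Add(-13, Pow(Add(28, 24), Rational(1, 2)))))) = Add(Mul(-65, -63), Mul(-1, Mul(Pow(-193, -1), Add(-13, Pow(52, Rational(1, 2)))))) = Add(4095, Mul(-1, Mul(Rational(-1, 193), Add(-13, Mul(2, Pow(13, Rational(1, 2))))))) = Add(4095, Mul(-1, Add(Rational(13, 193), Mul(Rational(-2, 193), Pow(13, Rational(1, 2)))))) = Add(4095, Add(Rational(-13, 193), Mul(Rational(2, 193), Pow(13, Rational(1, 2))))) = Add(Rational(790322, 193), Mul(Rational(2, 193), Pow(13, Rational(1, 2))))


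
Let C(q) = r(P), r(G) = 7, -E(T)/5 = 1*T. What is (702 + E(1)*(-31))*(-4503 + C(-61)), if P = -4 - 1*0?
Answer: -3853072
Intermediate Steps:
P = -4 (P = -4 + 0 = -4)
E(T) = -5*T
C(q) = 7
(702 + E(1)*(-31))*(-4503 + C(-61)) = (702 - 5*1*(-31))*(-4503 + 7) = (702 - 5*(-31))*(-4496) = (702 + 155)*(-4496) = 857*(-4496) = -3853072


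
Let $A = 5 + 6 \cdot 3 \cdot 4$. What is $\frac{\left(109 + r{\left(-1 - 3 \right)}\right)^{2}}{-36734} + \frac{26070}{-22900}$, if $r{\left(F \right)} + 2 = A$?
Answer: $- \frac{86647889}{42060430} \approx -2.0601$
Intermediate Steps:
$A = 77$ ($A = 5 + 18 \cdot 4 = 5 + 72 = 77$)
$r{\left(F \right)} = 75$ ($r{\left(F \right)} = -2 + 77 = 75$)
$\frac{\left(109 + r{\left(-1 - 3 \right)}\right)^{2}}{-36734} + \frac{26070}{-22900} = \frac{\left(109 + 75\right)^{2}}{-36734} + \frac{26070}{-22900} = 184^{2} \left(- \frac{1}{36734}\right) + 26070 \left(- \frac{1}{22900}\right) = 33856 \left(- \frac{1}{36734}\right) - \frac{2607}{2290} = - \frac{16928}{18367} - \frac{2607}{2290} = - \frac{86647889}{42060430}$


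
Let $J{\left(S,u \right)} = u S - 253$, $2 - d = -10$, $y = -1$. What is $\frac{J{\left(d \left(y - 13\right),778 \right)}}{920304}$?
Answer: $- \frac{130957}{920304} \approx -0.1423$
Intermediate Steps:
$d = 12$ ($d = 2 - -10 = 2 + 10 = 12$)
$J{\left(S,u \right)} = -253 + S u$ ($J{\left(S,u \right)} = S u - 253 = -253 + S u$)
$\frac{J{\left(d \left(y - 13\right),778 \right)}}{920304} = \frac{-253 + 12 \left(-1 - 13\right) 778}{920304} = \left(-253 + 12 \left(-14\right) 778\right) \frac{1}{920304} = \left(-253 - 130704\right) \frac{1}{920304} = \left(-130957\right) \frac{1}{920304} = - \frac{130957}{920304}$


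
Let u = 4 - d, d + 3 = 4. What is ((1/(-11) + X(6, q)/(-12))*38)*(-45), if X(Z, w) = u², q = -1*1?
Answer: 31635/22 ≈ 1438.0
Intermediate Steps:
d = 1 (d = -3 + 4 = 1)
q = -1
u = 3 (u = 4 - 1*1 = 4 - 1 = 3)
X(Z, w) = 9 (X(Z, w) = 3² = 9)
((1/(-11) + X(6, q)/(-12))*38)*(-45) = ((1/(-11) + 9/(-12))*38)*(-45) = ((1*(-1/11) + 9*(-1/12))*38)*(-45) = ((-1/11 - ¾)*38)*(-45) = -37/44*38*(-45) = -703/22*(-45) = 31635/22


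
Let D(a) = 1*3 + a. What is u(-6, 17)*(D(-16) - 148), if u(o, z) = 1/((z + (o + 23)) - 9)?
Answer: -161/25 ≈ -6.4400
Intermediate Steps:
D(a) = 3 + a
u(o, z) = 1/(14 + o + z) (u(o, z) = 1/((z + (23 + o)) - 9) = 1/((23 + o + z) - 9) = 1/(14 + o + z))
u(-6, 17)*(D(-16) - 148) = ((3 - 16) - 148)/(14 - 6 + 17) = (-13 - 148)/25 = (1/25)*(-161) = -161/25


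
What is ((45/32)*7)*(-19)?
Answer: -5985/32 ≈ -187.03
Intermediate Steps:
((45/32)*7)*(-19) = (315/32)*(-19) = -5985/32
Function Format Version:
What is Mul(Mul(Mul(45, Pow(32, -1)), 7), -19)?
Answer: Rational(-5985, 32) ≈ -187.03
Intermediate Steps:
Mul(Mul(Mul(45, Pow(32, -1)), 7), -19) = Mul(Mul(Mul(45, Rational(1, 32)), 7), -19) = Mul(Mul(Rational(45, 32), 7), -19) = Mul(Rational(315, 32), -19) = Rational(-5985, 32)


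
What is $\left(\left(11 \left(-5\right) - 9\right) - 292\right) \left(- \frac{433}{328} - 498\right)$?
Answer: $\frac{14576153}{82} \approx 1.7776 \cdot 10^{5}$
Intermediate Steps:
$\left(\left(11 \left(-5\right) - 9\right) - 292\right) \left(- \frac{433}{328} - 498\right) = \left(\left(-55 - 9\right) - 292\right) \left(\left(-433\right) \frac{1}{328} - 498\right) = \left(-64 - 292\right) \left(- \frac{433}{328} - 498\right) = \left(-356\right) \left(- \frac{163777}{328}\right) = \frac{14576153}{82}$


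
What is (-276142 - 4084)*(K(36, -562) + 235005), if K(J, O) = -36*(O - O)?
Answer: -65854511130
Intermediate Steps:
K(J, O) = 0 (K(J, O) = -36*0 = 0)
(-276142 - 4084)*(K(36, -562) + 235005) = (-276142 - 4084)*(0 + 235005) = -280226*235005 = -65854511130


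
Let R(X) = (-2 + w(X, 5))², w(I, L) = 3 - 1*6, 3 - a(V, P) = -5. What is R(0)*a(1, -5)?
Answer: 200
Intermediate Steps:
a(V, P) = 8 (a(V, P) = 3 - 1*(-5) = 3 + 5 = 8)
w(I, L) = -3 (w(I, L) = 3 - 6 = -3)
R(X) = 25 (R(X) = (-2 - 3)² = (-5)² = 25)
R(0)*a(1, -5) = 25*8 = 200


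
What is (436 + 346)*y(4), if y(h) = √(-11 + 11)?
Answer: 0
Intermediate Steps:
y(h) = 0 (y(h) = √0 = 0)
(436 + 346)*y(4) = (436 + 346)*0 = 782*0 = 0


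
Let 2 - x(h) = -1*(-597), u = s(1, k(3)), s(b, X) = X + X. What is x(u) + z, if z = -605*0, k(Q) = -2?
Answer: -595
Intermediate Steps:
s(b, X) = 2*X
u = -4 (u = 2*(-2) = -4)
z = 0
x(h) = -595 (x(h) = 2 - (-1)*(-597) = 2 - 1*597 = 2 - 597 = -595)
x(u) + z = -595 + 0 = -595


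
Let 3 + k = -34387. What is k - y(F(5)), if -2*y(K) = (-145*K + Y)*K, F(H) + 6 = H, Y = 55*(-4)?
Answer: -68705/2 ≈ -34353.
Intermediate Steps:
Y = -220
F(H) = -6 + H
k = -34390 (k = -3 - 34387 = -34390)
y(K) = -K*(-220 - 145*K)/2 (y(K) = -(-145*K - 220)*K/2 = -(-220 - 145*K)*K/2 = -K*(-220 - 145*K)/2)
k - y(F(5)) = -34390 - 5*(-6 + 5)*(44 + 29*(-6 + 5))/2 = -34390 - 5*(-1)*(44 + 29*(-1))/2 = -34390 - 5*(-1)*(44 - 29)/2 = -34390 - 5*(-1)*15/2 = -34390 - 1*(-75/2) = -34390 + 75/2 = -68705/2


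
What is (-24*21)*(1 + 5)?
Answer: -3024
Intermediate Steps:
(-24*21)*(1 + 5) = -504*6 = -3024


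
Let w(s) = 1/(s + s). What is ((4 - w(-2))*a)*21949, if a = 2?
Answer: 373133/2 ≈ 1.8657e+5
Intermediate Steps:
w(s) = 1/(2*s)
((4 - w(-2))*a)*21949 = ((4 - 1/(2*(-2)))*2)*21949 = ((4 - (-1)/(2*2))*2)*21949 = ((4 - 1*(-¼))*2)*21949 = ((4 + ¼)*2)*21949 = ((17/4)*2)*21949 = (17/2)*21949 = 373133/2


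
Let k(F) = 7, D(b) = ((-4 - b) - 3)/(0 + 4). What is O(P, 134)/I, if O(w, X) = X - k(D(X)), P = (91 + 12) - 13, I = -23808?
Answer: -127/23808 ≈ -0.0053343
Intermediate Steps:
D(b) = -7/4 - b/4 (D(b) = (-7 - b)/4 = (-7 - b)*(1/4) = -7/4 - b/4)
P = 90 (P = 103 - 13 = 90)
O(w, X) = -7 + X (O(w, X) = X - 1*7 = X - 7 = -7 + X)
O(P, 134)/I = (-7 + 134)/(-23808) = 127*(-1/23808) = -127/23808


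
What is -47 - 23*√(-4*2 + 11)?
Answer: -47 - 23*√3 ≈ -86.837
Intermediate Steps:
-47 - 23*√(-4*2 + 11) = -47 - 23*√(-8 + 11) = -47 - 23*√3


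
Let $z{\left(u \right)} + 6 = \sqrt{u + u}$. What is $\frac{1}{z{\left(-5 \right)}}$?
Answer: $- \frac{3}{23} - \frac{i \sqrt{10}}{46} \approx -0.13043 - 0.068745 i$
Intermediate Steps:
$z{\left(u \right)} = -6 + \sqrt{2} \sqrt{u}$ ($z{\left(u \right)} = -6 + \sqrt{u + u} = -6 + \sqrt{2 u} = -6 + \sqrt{2} \sqrt{u}$)
$\frac{1}{z{\left(-5 \right)}} = \frac{1}{-6 + \sqrt{2} \sqrt{-5}} = \frac{1}{-6 + \sqrt{2} i \sqrt{5}} = \frac{1}{-6 + i \sqrt{10}}$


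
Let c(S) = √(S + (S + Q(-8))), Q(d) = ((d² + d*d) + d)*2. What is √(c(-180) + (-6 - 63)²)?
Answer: √(4761 + 2*I*√30) ≈ 69.0 + 0.0794*I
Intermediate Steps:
Q(d) = 2*d + 4*d² (Q(d) = ((d² + d²) + d)*2 = (2*d² + d)*2 = (d + 2*d²)*2 = 2*d + 4*d²)
c(S) = √(240 + 2*S) (c(S) = √(S + (S + 2*(-8)*(1 + 2*(-8)))) = √(S + (S + 2*(-8)*(1 - 16))) = √(S + (S + 2*(-8)*(-15))) = √(S + (S + 240)) = √(S + (240 + S)) = √(240 + 2*S))
√(c(-180) + (-6 - 63)²) = √(√(240 + 2*(-180)) + (-6 - 63)²) = √(√(240 - 360) + (-69)²) = √(√(-120) + 4761) = √(2*I*√30 + 4761) = √(4761 + 2*I*√30)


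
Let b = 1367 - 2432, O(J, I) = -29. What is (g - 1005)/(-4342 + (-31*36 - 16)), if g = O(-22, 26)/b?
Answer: 535148/2914905 ≈ 0.18359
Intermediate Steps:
b = -1065
g = 29/1065 (g = -29/(-1065) = -29*(-1/1065) = 29/1065 ≈ 0.027230)
(g - 1005)/(-4342 + (-31*36 - 16)) = (29/1065 - 1005)/(-4342 + (-31*36 - 16)) = -1070296/(1065*(-4342 + (-1116 - 16))) = -1070296/(1065*(-4342 - 1132)) = -1070296/1065/(-5474) = -1070296/1065*(-1/5474) = 535148/2914905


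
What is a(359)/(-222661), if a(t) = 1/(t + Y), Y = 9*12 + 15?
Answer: -1/107322602 ≈ -9.3177e-9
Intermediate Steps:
Y = 123 (Y = 108 + 15 = 123)
a(t) = 1/(123 + t) (a(t) = 1/(t + 123) = 1/(123 + t))
a(359)/(-222661) = 1/((123 + 359)*(-222661)) = -1/222661/482 = (1/482)*(-1/222661) = -1/107322602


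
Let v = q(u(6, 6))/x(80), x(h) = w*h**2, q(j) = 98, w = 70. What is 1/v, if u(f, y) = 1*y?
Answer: 32000/7 ≈ 4571.4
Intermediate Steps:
u(f, y) = y
x(h) = 70*h**2
v = 7/32000 (v = 98/((70*80**2)) = 98/((70*6400)) = 98/448000 = 98*(1/448000) = 7/32000 ≈ 0.00021875)
1/v = 1/(7/32000) = 32000/7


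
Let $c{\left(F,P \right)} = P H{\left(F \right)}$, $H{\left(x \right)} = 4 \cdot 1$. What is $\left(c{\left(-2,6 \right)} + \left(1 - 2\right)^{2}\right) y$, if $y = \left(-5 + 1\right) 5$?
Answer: $-500$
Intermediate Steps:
$y = -20$ ($y = \left(-4\right) 5 = -20$)
$H{\left(x \right)} = 4$
$c{\left(F,P \right)} = 4 P$ ($c{\left(F,P \right)} = P 4 = 4 P$)
$\left(c{\left(-2,6 \right)} + \left(1 - 2\right)^{2}\right) y = \left(4 \cdot 6 + \left(1 - 2\right)^{2}\right) \left(-20\right) = \left(24 + \left(-1\right)^{2}\right) \left(-20\right) = \left(24 + 1\right) \left(-20\right) = 25 \left(-20\right) = -500$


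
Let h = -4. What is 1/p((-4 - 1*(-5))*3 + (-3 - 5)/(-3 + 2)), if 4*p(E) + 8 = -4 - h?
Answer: -½ ≈ -0.50000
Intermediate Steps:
p(E) = -2 (p(E) = -2 + (-4 - 1*(-4))/4 = -2 + (-4 + 4)/4 = -2 + (¼)*0 = -2 + 0 = -2)
1/p((-4 - 1*(-5))*3 + (-3 - 5)/(-3 + 2)) = 1/(-2) = -½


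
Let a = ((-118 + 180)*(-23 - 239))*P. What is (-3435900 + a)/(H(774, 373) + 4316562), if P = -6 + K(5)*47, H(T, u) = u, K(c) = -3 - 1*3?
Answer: 1242372/4316935 ≈ 0.28779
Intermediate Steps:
K(c) = -6 (K(c) = -3 - 3 = -6)
P = -288 (P = -6 - 6*47 = -6 - 282 = -288)
a = 4678272 (a = ((-118 + 180)*(-23 - 239))*(-288) = (62*(-262))*(-288) = -16244*(-288) = 4678272)
(-3435900 + a)/(H(774, 373) + 4316562) = (-3435900 + 4678272)/(373 + 4316562) = 1242372/4316935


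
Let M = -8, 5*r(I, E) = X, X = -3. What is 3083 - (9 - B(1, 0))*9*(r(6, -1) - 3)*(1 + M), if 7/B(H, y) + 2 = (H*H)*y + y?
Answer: 248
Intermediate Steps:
r(I, E) = -⅗ (r(I, E) = (⅕)*(-3) = -⅗)
B(H, y) = 7/(-2 + y + y*H²) (B(H, y) = 7/(-2 + ((H*H)*y + y)) = 7/(-2 + (H²*y + y)) = 7/(-2 + (y*H² + y)) = 7/(-2 + (y + y*H²)) = 7/(-2 + y + y*H²))
3083 - (9 - B(1, 0))*9*(r(6, -1) - 3)*(1 + M) = 3083 - (9 - 7/(-2 + 0 + 0*1²))*9*(-⅗ - 3)*(1 - 8) = 3083 - (9 - 7/(-2 + 0 + 0*1))*9*(-18/5*(-7)) = 3083 - (9 - 7/(-2 + 0 + 0))*9*126/5 = 3083 - (9 - 7/(-2))*9*126/5 = 3083 - (9 - 7*(-1)/2)*9*126/5 = 3083 - (9 - 1*(-7/2))*9*126/5 = 3083 - (9 + 7/2)*9*126/5 = 3083 - (25/2)*9*126/5 = 3083 - 225*126/(2*5) = 3083 - 1*2835 = 3083 - 2835 = 248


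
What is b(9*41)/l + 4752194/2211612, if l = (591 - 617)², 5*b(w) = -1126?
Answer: 65250676/35938695 ≈ 1.8156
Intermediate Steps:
b(w) = -1126/5 (b(w) = (⅕)*(-1126) = -1126/5)
l = 676 (l = (-26)² = 676)
b(9*41)/l + 4752194/2211612 = -1126/5/676 + 4752194/2211612 = -1126/5*1/676 + 4752194*(1/2211612) = -563/1690 + 2376097/1105806 = 65250676/35938695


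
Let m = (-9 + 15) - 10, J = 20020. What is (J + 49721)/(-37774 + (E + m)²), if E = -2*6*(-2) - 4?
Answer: -23247/12506 ≈ -1.8589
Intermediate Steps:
E = 20 (E = -12*(-2) - 4 = 24 - 4 = 20)
m = -4 (m = 6 - 10 = -4)
(J + 49721)/(-37774 + (E + m)²) = (20020 + 49721)/(-37774 + (20 - 4)²) = 69741/(-37774 + 16²) = 69741/(-37774 + 256) = 69741/(-37518) = 69741*(-1/37518) = -23247/12506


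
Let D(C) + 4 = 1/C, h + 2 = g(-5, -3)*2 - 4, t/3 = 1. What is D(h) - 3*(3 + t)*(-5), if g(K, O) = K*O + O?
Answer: 1549/18 ≈ 86.056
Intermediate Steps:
t = 3 (t = 3*1 = 3)
g(K, O) = O + K*O
h = 18 (h = -2 + (-3*(1 - 5)*2 - 4) = -2 + (-3*(-4)*2 - 4) = -2 + (12*2 - 4) = -2 + (24 - 4) = -2 + 20 = 18)
D(C) = -4 + 1/C
D(h) - 3*(3 + t)*(-5) = (-4 + 1/18) - 3*(3 + 3)*(-5) = (-4 + 1/18) - 18*(-5) = -71/18 - 3*(-30) = -71/18 + 90 = 1549/18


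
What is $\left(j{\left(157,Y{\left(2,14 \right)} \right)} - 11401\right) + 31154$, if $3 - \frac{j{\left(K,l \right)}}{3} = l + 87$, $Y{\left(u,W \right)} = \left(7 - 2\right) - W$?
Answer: $19528$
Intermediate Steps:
$Y{\left(u,W \right)} = 5 - W$ ($Y{\left(u,W \right)} = \left(7 - 2\right) - W = 5 - W$)
$j{\left(K,l \right)} = -252 - 3 l$ ($j{\left(K,l \right)} = 9 - 3 \left(l + 87\right) = 9 - 3 \left(87 + l\right) = 9 - \left(261 + 3 l\right) = -252 - 3 l$)
$\left(j{\left(157,Y{\left(2,14 \right)} \right)} - 11401\right) + 31154 = \left(\left(-252 - 3 \left(5 - 14\right)\right) - 11401\right) + 31154 = \left(\left(-252 - -27\right) - 11401\right) + 31154 = \left(\left(-252 + 27\right) - 11401\right) + 31154 = \left(-225 - 11401\right) + 31154 = -11626 + 31154 = 19528$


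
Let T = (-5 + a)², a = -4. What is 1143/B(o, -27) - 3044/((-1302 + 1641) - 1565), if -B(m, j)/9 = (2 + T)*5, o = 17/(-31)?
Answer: 553779/254395 ≈ 2.1768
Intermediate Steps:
T = 81 (T = (-5 - 4)² = (-9)² = 81)
o = -17/31 (o = 17*(-1/31) = -17/31 ≈ -0.54839)
B(m, j) = -3735 (B(m, j) = -9*(2 + 81)*5 = -747*5 = -9*415 = -3735)
1143/B(o, -27) - 3044/((-1302 + 1641) - 1565) = 1143/(-3735) - 3044/((-1302 + 1641) - 1565) = 1143*(-1/3735) - 3044/(339 - 1565) = -127/415 - 3044/(-1226) = -127/415 - 3044*(-1/1226) = -127/415 + 1522/613 = 553779/254395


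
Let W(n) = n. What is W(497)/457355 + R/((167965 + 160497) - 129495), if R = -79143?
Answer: -36097560166/90998552285 ≈ -0.39668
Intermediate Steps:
W(497)/457355 + R/((167965 + 160497) - 129495) = 497/457355 - 79143/((167965 + 160497) - 129495) = 497*(1/457355) - 79143/(328462 - 129495) = 497/457355 - 79143/198967 = -36097560166/90998552285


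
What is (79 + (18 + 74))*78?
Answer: 13338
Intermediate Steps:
(79 + (18 + 74))*78 = (79 + 92)*78 = 171*78 = 13338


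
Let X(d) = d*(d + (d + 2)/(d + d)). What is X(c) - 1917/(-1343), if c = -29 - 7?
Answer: 1719614/1343 ≈ 1280.4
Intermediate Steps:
c = -36
X(d) = d*(d + (2 + d)/(2*d)) (X(d) = d*(d + (2 + d)/((2*d))) = d*(d + (2 + d)*(1/(2*d))) = d*(d + (2 + d)/(2*d)))
X(c) - 1917/(-1343) = (1 + (-36)² + (½)*(-36)) - 1917/(-1343) = (1 + 1296 - 18) - 1917*(-1/1343) = 1279 + 1917/1343 = 1719614/1343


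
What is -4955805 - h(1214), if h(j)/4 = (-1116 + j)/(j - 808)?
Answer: -143718373/29 ≈ -4.9558e+6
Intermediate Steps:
h(j) = 4*(-1116 + j)/(-808 + j) (h(j) = 4*((-1116 + j)/(j - 808)) = 4*((-1116 + j)/(-808 + j)) = 4*(-1116 + j)/(-808 + j))
-4955805 - h(1214) = -4955805 - 4*(-1116 + 1214)/(-808 + 1214) = -4955805 - 4*98/406 = -4955805 - 1*28/29 = -4955805 - 28/29 = -143718373/29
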